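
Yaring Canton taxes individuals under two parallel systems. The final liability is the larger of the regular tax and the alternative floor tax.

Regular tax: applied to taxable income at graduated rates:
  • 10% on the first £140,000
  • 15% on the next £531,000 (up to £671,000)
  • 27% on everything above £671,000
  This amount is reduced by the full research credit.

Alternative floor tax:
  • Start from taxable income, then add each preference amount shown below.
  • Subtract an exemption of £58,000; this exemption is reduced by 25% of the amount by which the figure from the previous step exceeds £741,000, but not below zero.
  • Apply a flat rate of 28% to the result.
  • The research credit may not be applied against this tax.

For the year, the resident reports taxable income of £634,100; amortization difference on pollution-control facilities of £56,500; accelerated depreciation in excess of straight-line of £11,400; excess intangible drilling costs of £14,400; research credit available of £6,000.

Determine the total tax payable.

£184,352

Alternative floor tax:
  Adjusted income: £634,100 + £56,500 + £11,400 + £14,400 = £716,400
  Exemption: £716,400 ≤ £741,000, so full £58,000 applies
  Base: £716,400 − £58,000 = £658,400
  £658,400 × 28% = £184,352

Regular tax:
  £140,000 × 10% = £14,000
  £494,100 × 15% = £74,115
  → £88,115
  Less research credit £6,000 → £82,115

£184,352 > £82,115, so the alternative floor tax is the binding amount.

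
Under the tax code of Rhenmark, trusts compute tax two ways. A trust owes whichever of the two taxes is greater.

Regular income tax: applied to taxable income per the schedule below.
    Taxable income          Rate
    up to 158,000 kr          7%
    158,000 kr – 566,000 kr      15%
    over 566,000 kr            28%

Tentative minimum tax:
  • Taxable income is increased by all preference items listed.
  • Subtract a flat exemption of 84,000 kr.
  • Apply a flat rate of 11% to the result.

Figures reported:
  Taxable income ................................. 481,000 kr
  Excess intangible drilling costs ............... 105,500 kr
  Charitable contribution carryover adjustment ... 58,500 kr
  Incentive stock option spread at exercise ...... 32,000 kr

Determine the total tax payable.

Regular income tax:
  158,000 kr × 7% = 11,060 kr
  323,000 kr × 15% = 48,450 kr
  → 59,510 kr

Tentative minimum tax:
  Adjusted income: 481,000 kr + 105,500 kr + 58,500 kr + 32,000 kr = 677,000 kr
  Less exemption 84,000 kr → base 593,000 kr
  593,000 kr × 11% = 65,230 kr

65,230 kr > 59,510 kr, so the tentative minimum tax is the binding amount.

65,230 kr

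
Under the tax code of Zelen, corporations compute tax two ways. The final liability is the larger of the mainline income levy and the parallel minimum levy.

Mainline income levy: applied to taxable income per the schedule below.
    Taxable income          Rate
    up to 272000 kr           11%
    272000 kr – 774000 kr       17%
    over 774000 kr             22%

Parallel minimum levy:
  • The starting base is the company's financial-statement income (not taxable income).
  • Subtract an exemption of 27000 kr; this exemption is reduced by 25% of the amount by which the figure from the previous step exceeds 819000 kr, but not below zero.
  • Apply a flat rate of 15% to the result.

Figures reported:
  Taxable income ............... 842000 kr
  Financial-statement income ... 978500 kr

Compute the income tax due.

146775 kr

Parallel minimum levy:
  Base (financial-statement income): 978500 kr
  Exemption: 25% × (978500 kr − 819000 kr) = 39875 kr ≥ 27000 kr, so the exemption is fully phased out
  Base: 978500 kr − 0 kr = 978500 kr
  978500 kr × 15% = 146775 kr

Mainline income levy:
  272000 kr × 11% = 29920 kr
  502000 kr × 17% = 85340 kr
  68000 kr × 22% = 14960 kr
  → 130220 kr

146775 kr > 130220 kr, so the parallel minimum levy is the binding amount.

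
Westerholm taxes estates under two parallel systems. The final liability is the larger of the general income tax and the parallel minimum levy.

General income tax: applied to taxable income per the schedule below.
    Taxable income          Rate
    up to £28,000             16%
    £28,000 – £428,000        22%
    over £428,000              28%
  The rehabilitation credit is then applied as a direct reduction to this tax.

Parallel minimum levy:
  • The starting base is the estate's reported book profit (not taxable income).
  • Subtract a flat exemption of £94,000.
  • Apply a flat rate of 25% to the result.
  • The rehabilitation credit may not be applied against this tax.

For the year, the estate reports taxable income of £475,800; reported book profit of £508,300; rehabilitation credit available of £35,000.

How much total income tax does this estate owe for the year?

Parallel minimum levy:
  Base (reported book profit): £508,300
  Less exemption £94,000 → base £414,300
  £414,300 × 25% = £103,575

General income tax:
  £28,000 × 16% = £4,480
  £400,000 × 22% = £88,000
  £47,800 × 28% = £13,384
  → £105,864
  Less rehabilitation credit £35,000 → £70,864

£103,575 > £70,864, so the parallel minimum levy is the binding amount.

£103,575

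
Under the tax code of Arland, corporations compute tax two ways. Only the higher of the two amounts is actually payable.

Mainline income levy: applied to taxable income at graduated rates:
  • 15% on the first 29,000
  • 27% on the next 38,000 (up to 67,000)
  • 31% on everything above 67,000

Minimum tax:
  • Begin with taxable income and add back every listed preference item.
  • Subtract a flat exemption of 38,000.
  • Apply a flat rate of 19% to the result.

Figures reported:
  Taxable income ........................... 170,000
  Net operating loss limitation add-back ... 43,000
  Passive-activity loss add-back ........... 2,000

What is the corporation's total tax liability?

46,540

Mainline income levy:
  29,000 × 15% = 4,350
  38,000 × 27% = 10,260
  103,000 × 31% = 31,930
  → 46,540

Minimum tax:
  Adjusted income: 170,000 + 43,000 + 2,000 = 215,000
  Less exemption 38,000 → base 177,000
  177,000 × 19% = 33,630

46,540 > 33,630, so the mainline income levy governs.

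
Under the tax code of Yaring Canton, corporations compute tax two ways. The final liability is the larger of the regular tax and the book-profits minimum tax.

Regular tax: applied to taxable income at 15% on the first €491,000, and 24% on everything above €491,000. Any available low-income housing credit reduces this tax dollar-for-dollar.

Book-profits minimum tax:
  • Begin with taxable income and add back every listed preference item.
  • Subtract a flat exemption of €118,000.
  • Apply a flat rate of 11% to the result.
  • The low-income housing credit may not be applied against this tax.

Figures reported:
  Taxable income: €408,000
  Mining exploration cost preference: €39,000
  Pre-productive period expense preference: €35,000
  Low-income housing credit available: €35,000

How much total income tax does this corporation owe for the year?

€40,040

Book-profits minimum tax:
  Adjusted income: €408,000 + €39,000 + €35,000 = €482,000
  Less exemption €118,000 → base €364,000
  €364,000 × 11% = €40,040

Regular tax:
  €408,000 × 15% = €61,200
  Less low-income housing credit €35,000 → €26,200

€40,040 > €26,200, so the book-profits minimum tax is the binding amount.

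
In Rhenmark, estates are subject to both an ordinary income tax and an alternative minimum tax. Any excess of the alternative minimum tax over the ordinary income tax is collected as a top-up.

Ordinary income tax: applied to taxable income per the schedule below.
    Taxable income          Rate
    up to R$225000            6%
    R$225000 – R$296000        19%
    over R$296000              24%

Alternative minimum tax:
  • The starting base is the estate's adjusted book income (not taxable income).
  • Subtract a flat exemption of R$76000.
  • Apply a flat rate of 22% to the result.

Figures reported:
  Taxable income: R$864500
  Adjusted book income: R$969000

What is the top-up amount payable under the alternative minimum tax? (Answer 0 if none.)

R$33030

Ordinary income tax:
  R$225000 × 6% = R$13500
  R$71000 × 19% = R$13490
  R$568500 × 24% = R$136440
  → R$163430

Alternative minimum tax:
  Base (adjusted book income): R$969000
  Less exemption R$76000 → base R$893000
  R$893000 × 22% = R$196460

Excess of alternative minimum tax over ordinary income tax: R$196460 − R$163430 = R$33030.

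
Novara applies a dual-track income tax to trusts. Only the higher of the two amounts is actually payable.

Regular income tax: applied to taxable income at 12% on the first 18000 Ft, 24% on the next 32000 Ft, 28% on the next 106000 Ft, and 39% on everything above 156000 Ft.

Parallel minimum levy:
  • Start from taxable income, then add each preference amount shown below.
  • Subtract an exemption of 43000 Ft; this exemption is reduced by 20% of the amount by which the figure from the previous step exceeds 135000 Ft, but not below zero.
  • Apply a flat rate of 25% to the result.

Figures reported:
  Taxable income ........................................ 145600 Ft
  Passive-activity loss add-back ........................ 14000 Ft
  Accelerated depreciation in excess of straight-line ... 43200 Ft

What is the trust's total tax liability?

Parallel minimum levy:
  Adjusted income: 145600 Ft + 14000 Ft + 43200 Ft = 202800 Ft
  Exemption: 43000 Ft − 20% × (202800 Ft − 135000 Ft) = 43000 Ft − 13560 Ft = 29440 Ft
  Base: 202800 Ft − 29440 Ft = 173360 Ft
  173360 Ft × 25% = 43340 Ft

Regular income tax:
  18000 Ft × 12% = 2160 Ft
  32000 Ft × 24% = 7680 Ft
  95600 Ft × 28% = 26768 Ft
  → 36608 Ft

43340 Ft > 36608 Ft, so the parallel minimum levy is the binding amount.

43340 Ft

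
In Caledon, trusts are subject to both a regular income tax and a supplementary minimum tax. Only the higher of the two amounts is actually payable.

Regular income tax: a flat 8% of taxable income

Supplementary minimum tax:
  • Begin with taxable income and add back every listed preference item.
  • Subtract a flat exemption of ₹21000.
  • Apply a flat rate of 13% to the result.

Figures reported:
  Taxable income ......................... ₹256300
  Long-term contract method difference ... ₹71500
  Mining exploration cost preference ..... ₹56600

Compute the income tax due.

₹47242

Regular income tax:
  ₹256300 × 8% = ₹20504

Supplementary minimum tax:
  Adjusted income: ₹256300 + ₹71500 + ₹56600 = ₹384400
  Less exemption ₹21000 → base ₹363400
  ₹363400 × 13% = ₹47242

₹47242 > ₹20504, so the supplementary minimum tax is the binding amount.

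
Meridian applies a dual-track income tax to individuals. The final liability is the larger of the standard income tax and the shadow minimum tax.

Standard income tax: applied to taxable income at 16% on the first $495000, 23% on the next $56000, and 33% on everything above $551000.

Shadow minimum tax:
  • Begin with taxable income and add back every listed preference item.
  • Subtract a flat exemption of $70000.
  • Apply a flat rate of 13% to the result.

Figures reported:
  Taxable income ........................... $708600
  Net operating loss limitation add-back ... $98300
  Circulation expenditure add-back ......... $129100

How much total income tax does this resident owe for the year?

Standard income tax:
  $495000 × 16% = $79200
  $56000 × 23% = $12880
  $157600 × 33% = $52008
  → $144088

Shadow minimum tax:
  Adjusted income: $708600 + $98300 + $129100 = $936000
  Less exemption $70000 → base $866000
  $866000 × 13% = $112580

$144088 > $112580, so the standard income tax governs.

$144088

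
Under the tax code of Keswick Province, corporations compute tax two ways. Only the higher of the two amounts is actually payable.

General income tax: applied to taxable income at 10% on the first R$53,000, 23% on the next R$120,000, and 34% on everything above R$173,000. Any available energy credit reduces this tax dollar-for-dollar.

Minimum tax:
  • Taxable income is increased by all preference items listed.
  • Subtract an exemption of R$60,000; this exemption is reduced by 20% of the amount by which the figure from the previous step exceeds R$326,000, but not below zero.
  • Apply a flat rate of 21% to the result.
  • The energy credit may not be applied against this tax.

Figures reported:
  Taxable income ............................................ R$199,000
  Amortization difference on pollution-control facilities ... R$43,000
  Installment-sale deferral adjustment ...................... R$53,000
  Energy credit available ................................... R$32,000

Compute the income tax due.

R$49,350

General income tax:
  R$53,000 × 10% = R$5,300
  R$120,000 × 23% = R$27,600
  R$26,000 × 34% = R$8,840
  → R$41,740
  Less energy credit R$32,000 → R$9,740

Minimum tax:
  Adjusted income: R$199,000 + R$43,000 + R$53,000 = R$295,000
  Exemption: R$295,000 ≤ R$326,000, so full R$60,000 applies
  Base: R$295,000 − R$60,000 = R$235,000
  R$235,000 × 21% = R$49,350

R$49,350 > R$9,740, so the minimum tax is the binding amount.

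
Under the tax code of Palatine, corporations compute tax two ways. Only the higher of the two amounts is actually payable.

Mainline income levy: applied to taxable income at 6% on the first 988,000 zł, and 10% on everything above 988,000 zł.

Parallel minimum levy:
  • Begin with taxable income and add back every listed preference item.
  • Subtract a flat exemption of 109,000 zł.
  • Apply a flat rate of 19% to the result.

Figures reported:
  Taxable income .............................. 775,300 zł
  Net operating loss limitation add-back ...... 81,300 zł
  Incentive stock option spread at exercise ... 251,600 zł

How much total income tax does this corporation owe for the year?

Mainline income levy:
  775,300 zł × 6% = 46,518 zł

Parallel minimum levy:
  Adjusted income: 775,300 zł + 81,300 zł + 251,600 zł = 1,108,200 zł
  Less exemption 109,000 zł → base 999,200 zł
  999,200 zł × 19% = 189,848 zł

189,848 zł > 46,518 zł, so the parallel minimum levy is the binding amount.

189,848 zł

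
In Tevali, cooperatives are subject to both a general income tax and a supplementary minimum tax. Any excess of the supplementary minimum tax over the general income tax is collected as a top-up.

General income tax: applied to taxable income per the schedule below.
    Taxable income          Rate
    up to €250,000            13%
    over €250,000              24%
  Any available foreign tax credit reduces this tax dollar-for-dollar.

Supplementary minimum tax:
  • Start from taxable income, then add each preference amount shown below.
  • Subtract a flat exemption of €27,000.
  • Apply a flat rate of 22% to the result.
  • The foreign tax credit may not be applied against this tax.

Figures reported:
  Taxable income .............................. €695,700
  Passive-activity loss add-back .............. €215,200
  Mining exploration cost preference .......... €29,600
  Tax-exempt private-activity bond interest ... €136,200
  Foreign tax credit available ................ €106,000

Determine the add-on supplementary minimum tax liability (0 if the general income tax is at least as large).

Supplementary minimum tax:
  Adjusted income: €695,700 + €215,200 + €29,600 + €136,200 = €1,076,700
  Less exemption €27,000 → base €1,049,700
  €1,049,700 × 22% = €230,934

General income tax:
  €250,000 × 13% = €32,500
  €445,700 × 24% = €106,968
  → €139,468
  Less foreign tax credit €106,000 → €33,468

Excess of supplementary minimum tax over general income tax: €230,934 − €33,468 = €197,466.

€197,466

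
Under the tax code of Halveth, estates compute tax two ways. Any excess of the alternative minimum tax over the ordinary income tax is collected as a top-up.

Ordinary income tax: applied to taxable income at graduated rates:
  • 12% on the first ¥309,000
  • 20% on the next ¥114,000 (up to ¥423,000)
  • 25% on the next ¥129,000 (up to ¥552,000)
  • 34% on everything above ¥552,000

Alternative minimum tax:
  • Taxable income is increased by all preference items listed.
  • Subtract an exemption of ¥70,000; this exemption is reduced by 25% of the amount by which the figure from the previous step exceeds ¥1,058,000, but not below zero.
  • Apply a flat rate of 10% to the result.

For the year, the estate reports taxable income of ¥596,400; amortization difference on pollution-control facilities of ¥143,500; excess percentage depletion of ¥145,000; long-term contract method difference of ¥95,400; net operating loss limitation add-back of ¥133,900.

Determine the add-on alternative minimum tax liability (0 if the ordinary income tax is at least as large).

Ordinary income tax:
  ¥309,000 × 12% = ¥37,080
  ¥114,000 × 20% = ¥22,800
  ¥129,000 × 25% = ¥32,250
  ¥44,400 × 34% = ¥15,096
  → ¥107,226

Alternative minimum tax:
  Adjusted income: ¥596,400 + ¥143,500 + ¥145,000 + ¥95,400 + ¥133,900 = ¥1,114,200
  Exemption: ¥70,000 − 25% × (¥1,114,200 − ¥1,058,000) = ¥70,000 − ¥14,050 = ¥55,950
  Base: ¥1,114,200 − ¥55,950 = ¥1,058,250
  ¥1,058,250 × 10% = ¥105,825

¥105,825 ≤ ¥107,226, so no add-on is due.

¥0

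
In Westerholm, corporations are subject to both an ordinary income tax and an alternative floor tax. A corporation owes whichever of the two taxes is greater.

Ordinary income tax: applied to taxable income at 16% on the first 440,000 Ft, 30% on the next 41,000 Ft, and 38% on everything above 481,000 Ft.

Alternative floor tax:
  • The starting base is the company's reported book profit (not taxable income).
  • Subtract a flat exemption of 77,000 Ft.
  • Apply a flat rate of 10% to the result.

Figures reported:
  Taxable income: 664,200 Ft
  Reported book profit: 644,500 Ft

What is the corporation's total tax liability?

152,316 Ft

Alternative floor tax:
  Base (reported book profit): 644,500 Ft
  Less exemption 77,000 Ft → base 567,500 Ft
  567,500 Ft × 10% = 56,750 Ft

Ordinary income tax:
  440,000 Ft × 16% = 70,400 Ft
  41,000 Ft × 30% = 12,300 Ft
  183,200 Ft × 38% = 69,616 Ft
  → 152,316 Ft

152,316 Ft > 56,750 Ft, so the ordinary income tax governs.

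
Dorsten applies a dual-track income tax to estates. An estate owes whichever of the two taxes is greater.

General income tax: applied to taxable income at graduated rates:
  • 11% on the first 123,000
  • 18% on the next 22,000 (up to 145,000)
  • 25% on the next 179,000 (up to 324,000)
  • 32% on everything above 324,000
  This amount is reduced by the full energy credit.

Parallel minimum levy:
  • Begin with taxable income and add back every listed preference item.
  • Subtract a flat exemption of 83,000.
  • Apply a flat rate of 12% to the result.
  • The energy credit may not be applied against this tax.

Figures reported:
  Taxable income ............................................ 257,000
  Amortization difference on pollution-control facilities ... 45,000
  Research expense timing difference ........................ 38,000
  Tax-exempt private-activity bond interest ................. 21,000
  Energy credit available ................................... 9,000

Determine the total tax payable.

36,490

General income tax:
  123,000 × 11% = 13,530
  22,000 × 18% = 3,960
  112,000 × 25% = 28,000
  → 45,490
  Less energy credit 9,000 → 36,490

Parallel minimum levy:
  Adjusted income: 257,000 + 45,000 + 38,000 + 21,000 = 361,000
  Less exemption 83,000 → base 278,000
  278,000 × 12% = 33,360

36,490 > 33,360, so the general income tax governs.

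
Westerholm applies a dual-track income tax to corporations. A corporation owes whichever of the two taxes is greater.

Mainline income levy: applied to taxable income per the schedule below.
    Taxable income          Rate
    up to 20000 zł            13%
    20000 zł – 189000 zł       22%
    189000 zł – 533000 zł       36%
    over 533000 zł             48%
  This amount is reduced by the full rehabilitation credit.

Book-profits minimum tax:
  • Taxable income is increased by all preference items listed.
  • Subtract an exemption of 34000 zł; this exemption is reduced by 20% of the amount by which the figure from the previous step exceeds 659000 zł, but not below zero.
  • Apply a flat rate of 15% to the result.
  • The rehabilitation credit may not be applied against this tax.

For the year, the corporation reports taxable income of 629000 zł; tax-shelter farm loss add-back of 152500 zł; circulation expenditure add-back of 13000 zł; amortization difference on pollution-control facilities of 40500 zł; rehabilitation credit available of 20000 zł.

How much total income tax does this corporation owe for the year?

189700 zł

Mainline income levy:
  20000 zł × 13% = 2600 zł
  169000 zł × 22% = 37180 zł
  344000 zł × 36% = 123840 zł
  96000 zł × 48% = 46080 zł
  → 209700 zł
  Less rehabilitation credit 20000 zł → 189700 zł

Book-profits minimum tax:
  Adjusted income: 629000 zł + 152500 zł + 13000 zł + 40500 zł = 835000 zł
  Exemption: 20% × (835000 zł − 659000 zł) = 35200 zł ≥ 34000 zł, so the exemption is fully phased out
  Base: 835000 zł − 0 zł = 835000 zł
  835000 zł × 15% = 125250 zł

189700 zł > 125250 zł, so the mainline income levy governs.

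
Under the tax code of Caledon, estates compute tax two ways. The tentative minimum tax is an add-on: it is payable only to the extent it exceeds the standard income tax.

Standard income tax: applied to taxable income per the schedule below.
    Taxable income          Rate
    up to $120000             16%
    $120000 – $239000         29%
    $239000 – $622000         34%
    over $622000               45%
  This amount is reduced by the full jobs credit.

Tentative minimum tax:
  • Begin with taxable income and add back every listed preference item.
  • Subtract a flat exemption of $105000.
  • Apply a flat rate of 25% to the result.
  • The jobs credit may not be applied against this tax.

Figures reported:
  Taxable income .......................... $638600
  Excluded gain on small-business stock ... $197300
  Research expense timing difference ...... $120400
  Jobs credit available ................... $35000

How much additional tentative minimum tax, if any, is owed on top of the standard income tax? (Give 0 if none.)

$56425

Tentative minimum tax:
  Adjusted income: $638600 + $197300 + $120400 = $956300
  Less exemption $105000 → base $851300
  $851300 × 25% = $212825

Standard income tax:
  $120000 × 16% = $19200
  $119000 × 29% = $34510
  $383000 × 34% = $130220
  $16600 × 45% = $7470
  → $191400
  Less jobs credit $35000 → $156400

Excess of tentative minimum tax over standard income tax: $212825 − $156400 = $56425.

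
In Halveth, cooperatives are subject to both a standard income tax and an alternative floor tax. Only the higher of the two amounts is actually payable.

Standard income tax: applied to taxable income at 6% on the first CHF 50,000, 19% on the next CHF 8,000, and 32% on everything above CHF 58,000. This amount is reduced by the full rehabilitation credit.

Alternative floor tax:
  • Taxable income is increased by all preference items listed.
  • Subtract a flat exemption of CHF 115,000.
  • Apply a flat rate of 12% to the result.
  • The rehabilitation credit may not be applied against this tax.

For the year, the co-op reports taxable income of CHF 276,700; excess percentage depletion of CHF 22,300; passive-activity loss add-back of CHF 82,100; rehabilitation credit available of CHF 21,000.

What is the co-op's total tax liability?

Standard income tax:
  CHF 50,000 × 6% = CHF 3,000
  CHF 8,000 × 19% = CHF 1,520
  CHF 218,700 × 32% = CHF 69,984
  → CHF 74,504
  Less rehabilitation credit CHF 21,000 → CHF 53,504

Alternative floor tax:
  Adjusted income: CHF 276,700 + CHF 22,300 + CHF 82,100 = CHF 381,100
  Less exemption CHF 115,000 → base CHF 266,100
  CHF 266,100 × 12% = CHF 31,932

CHF 53,504 > CHF 31,932, so the standard income tax governs.

CHF 53,504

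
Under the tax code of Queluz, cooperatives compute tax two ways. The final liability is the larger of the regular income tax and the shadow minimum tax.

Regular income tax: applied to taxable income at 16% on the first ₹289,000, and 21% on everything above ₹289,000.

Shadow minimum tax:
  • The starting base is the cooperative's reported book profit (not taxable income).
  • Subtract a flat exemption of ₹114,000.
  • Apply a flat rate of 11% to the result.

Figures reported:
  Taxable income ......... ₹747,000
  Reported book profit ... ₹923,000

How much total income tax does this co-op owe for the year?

Shadow minimum tax:
  Base (reported book profit): ₹923,000
  Less exemption ₹114,000 → base ₹809,000
  ₹809,000 × 11% = ₹88,990

Regular income tax:
  ₹289,000 × 16% = ₹46,240
  ₹458,000 × 21% = ₹96,180
  → ₹142,420

₹142,420 > ₹88,990, so the regular income tax governs.

₹142,420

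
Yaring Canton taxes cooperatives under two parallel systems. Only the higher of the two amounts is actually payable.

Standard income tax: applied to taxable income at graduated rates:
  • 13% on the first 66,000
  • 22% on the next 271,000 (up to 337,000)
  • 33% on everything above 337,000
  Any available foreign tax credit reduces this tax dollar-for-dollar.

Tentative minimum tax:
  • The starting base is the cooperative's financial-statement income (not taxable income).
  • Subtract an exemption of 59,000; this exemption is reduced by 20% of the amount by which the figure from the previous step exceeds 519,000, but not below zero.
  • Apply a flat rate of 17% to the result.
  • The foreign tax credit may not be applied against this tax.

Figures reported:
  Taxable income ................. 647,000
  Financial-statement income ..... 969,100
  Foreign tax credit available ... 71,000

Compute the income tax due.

164,747

Tentative minimum tax:
  Base (financial-statement income): 969,100
  Exemption: 20% × (969,100 − 519,000) = 90,020 ≥ 59,000, so the exemption is fully phased out
  Base: 969,100 − 0 = 969,100
  969,100 × 17% = 164,747

Standard income tax:
  66,000 × 13% = 8,580
  271,000 × 22% = 59,620
  310,000 × 33% = 102,300
  → 170,500
  Less foreign tax credit 71,000 → 99,500

164,747 > 99,500, so the tentative minimum tax is the binding amount.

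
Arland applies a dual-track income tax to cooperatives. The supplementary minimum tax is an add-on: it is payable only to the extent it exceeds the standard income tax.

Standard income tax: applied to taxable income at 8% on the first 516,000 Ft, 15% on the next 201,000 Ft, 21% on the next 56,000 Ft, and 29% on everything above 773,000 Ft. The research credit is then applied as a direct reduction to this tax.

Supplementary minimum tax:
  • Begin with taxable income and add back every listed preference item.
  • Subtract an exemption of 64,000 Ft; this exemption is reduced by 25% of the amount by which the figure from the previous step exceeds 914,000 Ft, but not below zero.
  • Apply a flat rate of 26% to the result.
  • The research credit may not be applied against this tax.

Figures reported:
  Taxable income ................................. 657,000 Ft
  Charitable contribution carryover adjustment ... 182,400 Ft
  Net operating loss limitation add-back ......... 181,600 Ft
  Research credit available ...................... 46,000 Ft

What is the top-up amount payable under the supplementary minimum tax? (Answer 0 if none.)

Standard income tax:
  516,000 Ft × 8% = 41,280 Ft
  141,000 Ft × 15% = 21,150 Ft
  → 62,430 Ft
  Less research credit 46,000 Ft → 16,430 Ft

Supplementary minimum tax:
  Adjusted income: 657,000 Ft + 182,400 Ft + 181,600 Ft = 1,021,000 Ft
  Exemption: 64,000 Ft − 25% × (1,021,000 Ft − 914,000 Ft) = 64,000 Ft − 26,750 Ft = 37,250 Ft
  Base: 1,021,000 Ft − 37,250 Ft = 983,750 Ft
  983,750 Ft × 26% = 255,775 Ft

Excess of supplementary minimum tax over standard income tax: 255,775 Ft − 16,430 Ft = 239,345 Ft.

239,345 Ft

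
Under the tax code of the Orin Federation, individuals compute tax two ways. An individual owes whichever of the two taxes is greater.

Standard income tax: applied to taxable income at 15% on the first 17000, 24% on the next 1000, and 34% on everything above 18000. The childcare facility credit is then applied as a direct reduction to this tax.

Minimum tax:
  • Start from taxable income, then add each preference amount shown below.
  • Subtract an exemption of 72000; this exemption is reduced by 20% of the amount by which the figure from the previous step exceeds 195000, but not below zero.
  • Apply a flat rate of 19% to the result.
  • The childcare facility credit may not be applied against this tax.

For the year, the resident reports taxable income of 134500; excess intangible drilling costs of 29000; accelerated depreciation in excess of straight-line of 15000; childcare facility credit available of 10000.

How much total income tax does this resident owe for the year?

Standard income tax:
  17000 × 15% = 2550
  1000 × 24% = 240
  116500 × 34% = 39610
  → 42400
  Less childcare facility credit 10000 → 32400

Minimum tax:
  Adjusted income: 134500 + 29000 + 15000 = 178500
  Exemption: 178500 ≤ 195000, so full 72000 applies
  Base: 178500 − 72000 = 106500
  106500 × 19% = 20235

32400 > 20235, so the standard income tax governs.

32400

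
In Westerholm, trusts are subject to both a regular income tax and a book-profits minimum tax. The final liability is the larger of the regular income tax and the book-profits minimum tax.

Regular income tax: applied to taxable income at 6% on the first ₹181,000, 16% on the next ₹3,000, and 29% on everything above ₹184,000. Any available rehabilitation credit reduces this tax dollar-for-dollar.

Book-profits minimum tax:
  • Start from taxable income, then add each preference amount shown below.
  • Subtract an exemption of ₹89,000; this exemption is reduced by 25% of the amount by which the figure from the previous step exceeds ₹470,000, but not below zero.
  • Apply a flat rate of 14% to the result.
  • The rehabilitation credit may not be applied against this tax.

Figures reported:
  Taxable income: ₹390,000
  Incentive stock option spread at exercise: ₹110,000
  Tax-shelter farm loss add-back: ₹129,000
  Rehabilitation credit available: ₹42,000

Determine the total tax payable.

₹81,165

Book-profits minimum tax:
  Adjusted income: ₹390,000 + ₹110,000 + ₹129,000 = ₹629,000
  Exemption: ₹89,000 − 25% × (₹629,000 − ₹470,000) = ₹89,000 − ₹39,750 = ₹49,250
  Base: ₹629,000 − ₹49,250 = ₹579,750
  ₹579,750 × 14% = ₹81,165

Regular income tax:
  ₹181,000 × 6% = ₹10,860
  ₹3,000 × 16% = ₹480
  ₹206,000 × 29% = ₹59,740
  → ₹71,080
  Less rehabilitation credit ₹42,000 → ₹29,080

₹81,165 > ₹29,080, so the book-profits minimum tax is the binding amount.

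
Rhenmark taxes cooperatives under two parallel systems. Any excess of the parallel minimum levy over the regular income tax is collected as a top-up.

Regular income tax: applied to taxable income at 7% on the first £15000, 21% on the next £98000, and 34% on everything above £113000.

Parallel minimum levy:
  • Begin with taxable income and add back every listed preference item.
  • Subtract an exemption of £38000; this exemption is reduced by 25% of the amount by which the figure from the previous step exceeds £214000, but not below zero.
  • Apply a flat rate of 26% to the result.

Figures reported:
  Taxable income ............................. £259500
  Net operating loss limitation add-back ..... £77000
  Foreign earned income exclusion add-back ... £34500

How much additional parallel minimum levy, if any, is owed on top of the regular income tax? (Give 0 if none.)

£25020

Parallel minimum levy:
  Adjusted income: £259500 + £77000 + £34500 = £371000
  Exemption: 25% × (£371000 − £214000) = £39250 ≥ £38000, so the exemption is fully phased out
  Base: £371000 − £0 = £371000
  £371000 × 26% = £96460

Regular income tax:
  £15000 × 7% = £1050
  £98000 × 21% = £20580
  £146500 × 34% = £49810
  → £71440

Excess of parallel minimum levy over regular income tax: £96460 − £71440 = £25020.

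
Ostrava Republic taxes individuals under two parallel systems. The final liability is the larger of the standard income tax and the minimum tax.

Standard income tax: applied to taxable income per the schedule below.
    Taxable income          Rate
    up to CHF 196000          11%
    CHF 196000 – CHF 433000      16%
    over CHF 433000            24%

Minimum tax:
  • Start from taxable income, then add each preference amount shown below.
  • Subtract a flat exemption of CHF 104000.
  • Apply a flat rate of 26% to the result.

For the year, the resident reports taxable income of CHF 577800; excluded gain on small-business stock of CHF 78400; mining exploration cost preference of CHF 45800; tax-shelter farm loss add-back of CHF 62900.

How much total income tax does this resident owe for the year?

CHF 171834

Standard income tax:
  CHF 196000 × 11% = CHF 21560
  CHF 237000 × 16% = CHF 37920
  CHF 144800 × 24% = CHF 34752
  → CHF 94232

Minimum tax:
  Adjusted income: CHF 577800 + CHF 78400 + CHF 45800 + CHF 62900 = CHF 764900
  Less exemption CHF 104000 → base CHF 660900
  CHF 660900 × 26% = CHF 171834

CHF 171834 > CHF 94232, so the minimum tax is the binding amount.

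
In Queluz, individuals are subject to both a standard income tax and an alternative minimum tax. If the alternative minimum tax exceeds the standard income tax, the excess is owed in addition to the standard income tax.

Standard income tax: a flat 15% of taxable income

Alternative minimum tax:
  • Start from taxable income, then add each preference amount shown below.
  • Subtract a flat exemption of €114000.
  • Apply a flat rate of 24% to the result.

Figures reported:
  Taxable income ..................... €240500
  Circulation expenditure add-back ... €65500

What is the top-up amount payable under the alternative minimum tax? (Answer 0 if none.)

€10005

Alternative minimum tax:
  Adjusted income: €240500 + €65500 = €306000
  Less exemption €114000 → base €192000
  €192000 × 24% = €46080

Standard income tax:
  €240500 × 15% = €36075

Excess of alternative minimum tax over standard income tax: €46080 − €36075 = €10005.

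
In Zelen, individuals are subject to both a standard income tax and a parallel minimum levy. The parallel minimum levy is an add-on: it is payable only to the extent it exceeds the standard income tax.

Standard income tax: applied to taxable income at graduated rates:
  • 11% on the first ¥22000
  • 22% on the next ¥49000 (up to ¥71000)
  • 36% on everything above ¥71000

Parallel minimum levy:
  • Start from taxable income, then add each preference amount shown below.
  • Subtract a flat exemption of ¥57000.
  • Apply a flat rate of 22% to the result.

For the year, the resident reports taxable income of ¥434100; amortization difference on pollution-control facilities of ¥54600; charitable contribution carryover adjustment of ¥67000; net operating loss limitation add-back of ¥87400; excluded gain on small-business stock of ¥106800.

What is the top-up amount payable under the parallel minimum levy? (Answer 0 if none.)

¥8522

Parallel minimum levy:
  Adjusted income: ¥434100 + ¥54600 + ¥67000 + ¥87400 + ¥106800 = ¥749900
  Less exemption ¥57000 → base ¥692900
  ¥692900 × 22% = ¥152438

Standard income tax:
  ¥22000 × 11% = ¥2420
  ¥49000 × 22% = ¥10780
  ¥363100 × 36% = ¥130716
  → ¥143916

Excess of parallel minimum levy over standard income tax: ¥152438 − ¥143916 = ¥8522.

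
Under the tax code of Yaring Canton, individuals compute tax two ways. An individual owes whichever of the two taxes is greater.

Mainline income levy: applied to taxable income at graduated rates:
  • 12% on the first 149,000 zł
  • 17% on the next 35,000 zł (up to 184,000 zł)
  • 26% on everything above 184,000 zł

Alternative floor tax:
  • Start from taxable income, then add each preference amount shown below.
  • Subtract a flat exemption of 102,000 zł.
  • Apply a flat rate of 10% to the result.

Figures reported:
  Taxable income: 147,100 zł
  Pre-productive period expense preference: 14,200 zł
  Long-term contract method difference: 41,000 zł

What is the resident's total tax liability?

Alternative floor tax:
  Adjusted income: 147,100 zł + 14,200 zł + 41,000 zł = 202,300 zł
  Less exemption 102,000 zł → base 100,300 zł
  100,300 zł × 10% = 10,030 zł

Mainline income levy:
  147,100 zł × 12% = 17,652 zł

17,652 zł > 10,030 zł, so the mainline income levy governs.

17,652 zł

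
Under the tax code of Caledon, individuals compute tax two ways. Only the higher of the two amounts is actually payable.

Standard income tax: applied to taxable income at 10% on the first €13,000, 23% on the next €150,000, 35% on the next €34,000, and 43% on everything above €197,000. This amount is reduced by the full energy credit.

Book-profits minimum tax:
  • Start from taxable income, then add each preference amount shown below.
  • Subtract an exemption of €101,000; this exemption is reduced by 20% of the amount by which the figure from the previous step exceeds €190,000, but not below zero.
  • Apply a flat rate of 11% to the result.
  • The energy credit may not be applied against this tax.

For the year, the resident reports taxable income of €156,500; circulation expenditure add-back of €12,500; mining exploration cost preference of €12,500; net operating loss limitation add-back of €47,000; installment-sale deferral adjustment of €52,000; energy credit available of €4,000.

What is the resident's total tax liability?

Standard income tax:
  €13,000 × 10% = €1,300
  €143,500 × 23% = €33,005
  → €34,305
  Less energy credit €4,000 → €30,305

Book-profits minimum tax:
  Adjusted income: €156,500 + €12,500 + €12,500 + €47,000 + €52,000 = €280,500
  Exemption: €101,000 − 20% × (€280,500 − €190,000) = €101,000 − €18,100 = €82,900
  Base: €280,500 − €82,900 = €197,600
  €197,600 × 11% = €21,736

€30,305 > €21,736, so the standard income tax governs.

€30,305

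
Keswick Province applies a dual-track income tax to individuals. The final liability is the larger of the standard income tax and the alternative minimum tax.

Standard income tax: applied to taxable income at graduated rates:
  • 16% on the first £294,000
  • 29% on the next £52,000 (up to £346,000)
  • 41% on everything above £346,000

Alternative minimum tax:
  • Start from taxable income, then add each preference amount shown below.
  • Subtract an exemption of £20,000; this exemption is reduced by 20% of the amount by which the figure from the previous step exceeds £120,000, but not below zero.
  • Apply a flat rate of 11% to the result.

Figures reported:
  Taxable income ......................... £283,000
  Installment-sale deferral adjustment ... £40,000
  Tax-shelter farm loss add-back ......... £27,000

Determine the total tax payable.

Alternative minimum tax:
  Adjusted income: £283,000 + £40,000 + £27,000 = £350,000
  Exemption: 20% × (£350,000 − £120,000) = £46,000 ≥ £20,000, so the exemption is fully phased out
  Base: £350,000 − £0 = £350,000
  £350,000 × 11% = £38,500

Standard income tax:
  £283,000 × 16% = £45,280

£45,280 > £38,500, so the standard income tax governs.

£45,280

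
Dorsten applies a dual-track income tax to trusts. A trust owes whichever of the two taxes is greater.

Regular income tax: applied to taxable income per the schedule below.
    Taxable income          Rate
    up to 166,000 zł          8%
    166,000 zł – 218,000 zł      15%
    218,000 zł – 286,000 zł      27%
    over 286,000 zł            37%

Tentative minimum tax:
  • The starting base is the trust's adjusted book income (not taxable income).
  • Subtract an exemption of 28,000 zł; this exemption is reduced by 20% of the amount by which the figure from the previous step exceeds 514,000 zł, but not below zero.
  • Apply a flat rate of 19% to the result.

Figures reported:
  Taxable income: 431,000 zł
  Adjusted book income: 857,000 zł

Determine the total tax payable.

162,830 zł

Regular income tax:
  166,000 zł × 8% = 13,280 zł
  52,000 zł × 15% = 7,800 zł
  68,000 zł × 27% = 18,360 zł
  145,000 zł × 37% = 53,650 zł
  → 93,090 zł

Tentative minimum tax:
  Base (adjusted book income): 857,000 zł
  Exemption: 20% × (857,000 zł − 514,000 zł) = 68,600 zł ≥ 28,000 zł, so the exemption is fully phased out
  Base: 857,000 zł − 0 zł = 857,000 zł
  857,000 zł × 19% = 162,830 zł

162,830 zł > 93,090 zł, so the tentative minimum tax is the binding amount.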